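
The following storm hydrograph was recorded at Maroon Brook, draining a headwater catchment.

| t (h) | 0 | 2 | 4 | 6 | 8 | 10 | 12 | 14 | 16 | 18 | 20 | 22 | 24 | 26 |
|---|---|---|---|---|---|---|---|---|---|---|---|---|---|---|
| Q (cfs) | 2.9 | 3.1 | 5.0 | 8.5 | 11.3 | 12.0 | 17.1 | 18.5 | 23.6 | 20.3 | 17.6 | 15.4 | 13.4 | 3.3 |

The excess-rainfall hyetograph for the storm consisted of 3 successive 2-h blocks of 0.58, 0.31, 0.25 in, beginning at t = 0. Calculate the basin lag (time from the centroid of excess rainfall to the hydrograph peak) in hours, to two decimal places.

t_L ≈ 13.58 h

Centroid of excess rainfall: t_c = Σ P_i·t̄_i / ΣP_i = 2.4211 h (block centres at 1, 3, 5 h).
Hydrograph peak occurs at t = 16 h, so basin lag t_L = 16 − 2.4211 = 13.58 h.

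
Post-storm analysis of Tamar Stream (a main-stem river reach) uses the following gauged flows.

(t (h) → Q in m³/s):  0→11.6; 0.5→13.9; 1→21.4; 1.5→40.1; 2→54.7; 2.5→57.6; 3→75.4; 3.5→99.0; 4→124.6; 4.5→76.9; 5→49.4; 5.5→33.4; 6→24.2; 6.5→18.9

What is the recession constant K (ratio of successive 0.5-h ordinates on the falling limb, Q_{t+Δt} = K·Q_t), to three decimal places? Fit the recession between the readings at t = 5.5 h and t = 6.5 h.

Using the recession-limb readings at t = 5.5 h and t = 6.5 h: Q falls from 33.4 to 18.9 m³/s over 2 intervals.
K = (Q₂/Q₁)^(1/2) = (18.9/33.4)^(1/2) = 0.752.

K ≈ 0.752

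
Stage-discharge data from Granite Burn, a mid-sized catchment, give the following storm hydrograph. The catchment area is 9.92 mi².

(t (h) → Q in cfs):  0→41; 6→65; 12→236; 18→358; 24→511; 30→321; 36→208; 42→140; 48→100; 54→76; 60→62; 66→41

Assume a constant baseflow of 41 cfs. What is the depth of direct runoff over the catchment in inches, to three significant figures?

Direct runoff: 0.0, 24.0, 195.0, 317.0, 470.0, 280.0, 167.0, 99.0, 59.0, 35.0, 21.0, 0.0 cfs; ΣQ_DR = 1667 cfs.
V = ΣQ_DR · Δt = 1667 × 21600 s = 3.601 × 10^7 ft³.
Over A = 9.92 mi², depth = V / A = 1.56 in.

d ≈ 1.56 in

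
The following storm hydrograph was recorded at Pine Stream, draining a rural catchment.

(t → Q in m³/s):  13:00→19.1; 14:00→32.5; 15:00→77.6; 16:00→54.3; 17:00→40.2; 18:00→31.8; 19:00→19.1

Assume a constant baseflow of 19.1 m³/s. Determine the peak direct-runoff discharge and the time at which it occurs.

Q_p = 58.5 m³/s at t = 15:00

Subtracting baseflow gives direct-runoff ordinates: 0.0, 13.4, 58.5, 35.2, 21.1, 12.7, 0.0 m³/s.
The maximum is 58.5 m³/s, occurring at the reading for t = 15:00.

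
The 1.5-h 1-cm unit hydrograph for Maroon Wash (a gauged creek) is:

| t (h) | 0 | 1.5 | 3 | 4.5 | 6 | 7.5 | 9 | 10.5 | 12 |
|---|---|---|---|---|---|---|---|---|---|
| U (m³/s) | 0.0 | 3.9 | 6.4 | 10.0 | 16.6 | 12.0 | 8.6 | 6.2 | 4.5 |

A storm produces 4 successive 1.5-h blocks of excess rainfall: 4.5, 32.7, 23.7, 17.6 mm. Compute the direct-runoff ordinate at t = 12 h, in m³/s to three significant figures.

By discrete convolution, Q_j = Σ (P_i / 10 mm) · U_{j−i}.
At t = 12 h (j=8): Q = (4.5/10)·4.5 + (32.7/10)·6.2 + (23.7/10)·8.6 + (17.6/10)·12.0 = 63.8 m³/s.

Q ≈ 63.8 m³/s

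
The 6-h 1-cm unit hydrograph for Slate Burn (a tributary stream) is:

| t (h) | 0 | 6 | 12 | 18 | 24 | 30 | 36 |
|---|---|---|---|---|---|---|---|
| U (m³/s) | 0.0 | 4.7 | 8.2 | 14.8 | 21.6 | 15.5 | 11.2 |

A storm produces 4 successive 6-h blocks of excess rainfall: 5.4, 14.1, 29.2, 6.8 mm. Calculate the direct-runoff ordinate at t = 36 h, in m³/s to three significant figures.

By discrete convolution, Q_j = Σ (P_i / 10 mm) · U_{j−i}.
At t = 36 h (j=6): Q = (5.4/10)·11.2 + (14.1/10)·15.5 + (29.2/10)·21.6 + (6.8/10)·14.8 = 101 m³/s.

Q ≈ 101 m³/s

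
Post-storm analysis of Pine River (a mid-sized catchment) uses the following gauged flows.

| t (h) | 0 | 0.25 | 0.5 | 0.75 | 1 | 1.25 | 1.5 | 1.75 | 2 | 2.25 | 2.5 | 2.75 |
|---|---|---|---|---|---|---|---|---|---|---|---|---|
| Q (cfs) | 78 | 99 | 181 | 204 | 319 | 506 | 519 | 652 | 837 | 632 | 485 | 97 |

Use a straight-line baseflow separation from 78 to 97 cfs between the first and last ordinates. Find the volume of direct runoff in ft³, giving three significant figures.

V ≈ 3.20 × 10^6 ft³

Direct-runoff ordinates (Q − Q_b): 0.00, 19.27, 99.55, 120.82, 234.09, 419.36, 430.64, 561.91, 745.18, 538.45, 389.73, 0.00 cfs.
ΣQ_DR = 3559 cfs.
With Δt = 0.25 h = 900 s, V = ΣQ_DR · Δt = 3559 × 900 = 3.20 × 10^6 ft³.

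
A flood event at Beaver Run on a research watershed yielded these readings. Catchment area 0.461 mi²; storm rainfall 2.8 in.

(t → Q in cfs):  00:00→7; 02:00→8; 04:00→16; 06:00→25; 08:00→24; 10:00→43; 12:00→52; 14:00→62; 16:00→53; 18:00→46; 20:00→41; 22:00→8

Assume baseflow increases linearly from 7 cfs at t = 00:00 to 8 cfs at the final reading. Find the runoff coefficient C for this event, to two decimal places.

C ≈ 0.71

ΣQ_DR = 295.0 cfs; V = ΣQ_DR·Δt = 2.124 × 10^6 ft³.
Runoff depth d = V / A = 1.983 in.
C = d / P = 1.983 / 2.8 = 0.71.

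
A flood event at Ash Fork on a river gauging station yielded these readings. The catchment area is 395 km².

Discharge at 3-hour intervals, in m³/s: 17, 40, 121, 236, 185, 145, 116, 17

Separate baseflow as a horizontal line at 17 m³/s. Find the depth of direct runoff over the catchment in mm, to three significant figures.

d ≈ 20.3 mm

Direct runoff: 0.0, 23.0, 104.0, 219.0, 168.0, 128.0, 99.0, 0.0 m³/s; ΣQ_DR = 741.0 m³/s.
V = ΣQ_DR · Δt = 741.0 × 10800 s = 8.003 × 10^6 m³.
Over A = 395 km², depth = V / A = 20.3 mm.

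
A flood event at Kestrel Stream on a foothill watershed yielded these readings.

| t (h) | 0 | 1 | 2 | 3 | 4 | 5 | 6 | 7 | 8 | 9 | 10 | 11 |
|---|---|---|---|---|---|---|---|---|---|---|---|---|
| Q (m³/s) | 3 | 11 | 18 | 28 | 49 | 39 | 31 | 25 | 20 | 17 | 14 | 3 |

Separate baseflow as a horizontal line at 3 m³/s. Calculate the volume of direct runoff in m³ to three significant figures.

V ≈ 7.99 × 10^5 m³

Direct-runoff ordinates (Q − Q_b): 0.0, 8.0, 15.0, 25.0, 46.0, 36.0, 28.0, 22.0, 17.0, 14.0, 11.0, 0.0 m³/s.
ΣQ_DR = 222.0 m³/s.
With Δt = 1 h = 3600 s, V = ΣQ_DR · Δt = 222.0 × 3600 = 7.99 × 10^5 m³.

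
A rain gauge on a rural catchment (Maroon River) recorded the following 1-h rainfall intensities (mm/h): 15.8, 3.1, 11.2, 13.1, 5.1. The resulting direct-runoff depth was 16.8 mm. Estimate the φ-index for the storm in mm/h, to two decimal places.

φ ≈ 7.77 mm/h

Only the 3 blocks with intensity above φ contribute runoff: 15.8, 11.2, 13.1 mm/h.
Σ(I−φ)·Δt = d  ⇒  (15.8+11.2+13.1 − 3φ)·1 = 16.8
φ = (40.10 − 16.8/1) / 3 = 7.77 mm/h.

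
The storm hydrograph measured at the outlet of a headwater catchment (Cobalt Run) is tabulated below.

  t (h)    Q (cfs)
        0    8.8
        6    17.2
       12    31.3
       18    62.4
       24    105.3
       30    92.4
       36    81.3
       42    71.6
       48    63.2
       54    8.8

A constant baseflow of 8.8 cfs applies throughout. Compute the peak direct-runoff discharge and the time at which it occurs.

Q_p = 96.5 cfs at t = 24 h

Subtracting baseflow gives direct-runoff ordinates: 0.0, 8.4, 22.5, 53.6, 96.5, 83.6, 72.5, 62.8, 54.4, 0.0 cfs.
The maximum is 96.5 cfs, occurring at the reading for t = 24 h.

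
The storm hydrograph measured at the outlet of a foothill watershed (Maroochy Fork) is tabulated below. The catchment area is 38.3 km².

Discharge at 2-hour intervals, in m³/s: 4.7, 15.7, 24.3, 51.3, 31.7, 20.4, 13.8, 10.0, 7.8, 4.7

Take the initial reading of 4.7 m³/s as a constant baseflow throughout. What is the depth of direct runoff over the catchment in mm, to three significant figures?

d ≈ 25.8 mm

Direct runoff: 0.0, 11.0, 19.6, 46.6, 27.0, 15.7, 9.1, 5.3, 3.1, 0.0 m³/s; ΣQ_DR = 137.4 m³/s.
V = ΣQ_DR · Δt = 137.4 × 7200 s = 9.893 × 10^5 m³.
Over A = 38.3 km², depth = V / A = 25.8 mm.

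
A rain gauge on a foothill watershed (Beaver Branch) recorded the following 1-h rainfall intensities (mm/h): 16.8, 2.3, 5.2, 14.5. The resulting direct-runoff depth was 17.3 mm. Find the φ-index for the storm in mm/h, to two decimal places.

φ ≈ 7.00 mm/h

Only the 2 blocks with intensity above φ contribute runoff: 16.8, 14.5 mm/h.
Σ(I−φ)·Δt = d  ⇒  (16.8+14.5 − 2φ)·1 = 17.3
φ = (31.30 − 17.3/1) / 2 = 7.00 mm/h.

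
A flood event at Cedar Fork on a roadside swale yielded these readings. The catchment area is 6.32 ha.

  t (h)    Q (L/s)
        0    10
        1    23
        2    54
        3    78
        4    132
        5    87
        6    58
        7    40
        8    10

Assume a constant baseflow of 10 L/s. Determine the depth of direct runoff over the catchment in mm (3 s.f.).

Direct runoff: 0.0, 13.0, 44.0, 68.0, 122.0, 77.0, 48.0, 30.0, 0.0 L/s; ΣQ_DR = 402.0 L/s.
V = ΣQ_DR · Δt = 402.0 × 3600 s = 1.447 × 10^6 L.
Over A = 6.32 ha, depth = V / A = 22.9 mm.

d ≈ 22.9 mm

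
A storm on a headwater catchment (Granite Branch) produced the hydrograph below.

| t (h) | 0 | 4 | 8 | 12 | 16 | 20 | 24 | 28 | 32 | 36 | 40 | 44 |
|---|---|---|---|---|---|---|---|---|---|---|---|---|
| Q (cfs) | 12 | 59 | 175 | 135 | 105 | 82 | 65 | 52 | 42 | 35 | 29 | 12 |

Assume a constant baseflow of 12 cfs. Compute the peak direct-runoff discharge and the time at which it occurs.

Q_p = 163.0 cfs at t = 8 h

Subtracting baseflow gives direct-runoff ordinates: 0.0, 47.0, 163.0, 123.0, 93.0, 70.0, 53.0, 40.0, 30.0, 23.0, 17.0, 0.0 cfs.
The maximum is 163.0 cfs, occurring at the reading for t = 8 h.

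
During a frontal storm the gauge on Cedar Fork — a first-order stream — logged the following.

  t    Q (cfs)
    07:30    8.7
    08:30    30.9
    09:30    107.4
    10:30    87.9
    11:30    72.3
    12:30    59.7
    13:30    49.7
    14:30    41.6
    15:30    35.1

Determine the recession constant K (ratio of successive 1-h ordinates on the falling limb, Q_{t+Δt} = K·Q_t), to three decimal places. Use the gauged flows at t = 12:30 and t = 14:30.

Using the recession-limb readings at t = 12:30 and t = 14:30: Q falls from 59.7 to 41.6 cfs over 2 intervals.
K = (Q₂/Q₁)^(1/2) = (41.6/59.7)^(1/2) = 0.835.

K ≈ 0.835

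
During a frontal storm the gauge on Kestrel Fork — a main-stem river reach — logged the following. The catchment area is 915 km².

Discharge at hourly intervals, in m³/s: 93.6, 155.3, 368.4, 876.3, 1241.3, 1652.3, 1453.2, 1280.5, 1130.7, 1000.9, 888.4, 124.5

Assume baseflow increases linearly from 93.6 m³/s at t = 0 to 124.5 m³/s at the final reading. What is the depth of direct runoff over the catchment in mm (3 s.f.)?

Direct runoff: 0.00, 58.89, 269.18, 774.27, 1136.46, 1544.65, 1342.75, 1167.24, 1014.63, 882.02, 766.71, 0.00 m³/s; ΣQ_DR = 8957 m³/s.
V = ΣQ_DR · Δt = 8957 × 3600 s = 3.224 × 10^7 m³.
Over A = 915 km², depth = V / A = 35.2 mm.

d ≈ 35.2 mm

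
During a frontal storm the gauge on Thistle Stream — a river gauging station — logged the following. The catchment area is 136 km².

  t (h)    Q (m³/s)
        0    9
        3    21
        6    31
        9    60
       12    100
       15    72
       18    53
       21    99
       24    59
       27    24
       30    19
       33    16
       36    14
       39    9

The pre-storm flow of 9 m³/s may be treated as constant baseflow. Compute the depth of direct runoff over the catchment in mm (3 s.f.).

Direct runoff: 0.0, 12.0, 22.0, 51.0, 91.0, 63.0, 44.0, 90.0, 50.0, 15.0, 10.0, 7.0, 5.0, 0.0 m³/s; ΣQ_DR = 460.0 m³/s.
V = ΣQ_DR · Δt = 460.0 × 10800 s = 4.968 × 10^6 m³.
Over A = 136 km², depth = V / A = 36.5 mm.

d ≈ 36.5 mm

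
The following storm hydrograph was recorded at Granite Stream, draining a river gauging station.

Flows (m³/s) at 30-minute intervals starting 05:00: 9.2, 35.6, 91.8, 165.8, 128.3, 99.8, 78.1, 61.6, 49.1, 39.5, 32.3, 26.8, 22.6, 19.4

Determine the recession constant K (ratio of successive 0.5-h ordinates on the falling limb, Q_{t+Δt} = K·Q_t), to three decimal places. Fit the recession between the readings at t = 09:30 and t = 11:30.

K ≈ 0.837

Using the recession-limb readings at t = 09:30 and t = 11:30: Q falls from 39.5 to 19.4 m³/s over 4 intervals.
K = (Q₂/Q₁)^(1/4) = (19.4/39.5)^(1/4) = 0.837.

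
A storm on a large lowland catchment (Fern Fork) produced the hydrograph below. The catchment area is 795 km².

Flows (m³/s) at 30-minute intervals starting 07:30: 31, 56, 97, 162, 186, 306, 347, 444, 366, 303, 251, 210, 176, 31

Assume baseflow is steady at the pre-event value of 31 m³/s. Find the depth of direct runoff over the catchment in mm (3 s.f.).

d ≈ 5.73 mm

Direct runoff: 0.0, 25.0, 66.0, 131.0, 155.0, 275.0, 316.0, 413.0, 335.0, 272.0, 220.0, 179.0, 145.0, 0.0 m³/s; ΣQ_DR = 2532 m³/s.
V = ΣQ_DR · Δt = 2532 × 1800 s = 4.558 × 10^6 m³.
Over A = 795 km², depth = V / A = 5.73 mm.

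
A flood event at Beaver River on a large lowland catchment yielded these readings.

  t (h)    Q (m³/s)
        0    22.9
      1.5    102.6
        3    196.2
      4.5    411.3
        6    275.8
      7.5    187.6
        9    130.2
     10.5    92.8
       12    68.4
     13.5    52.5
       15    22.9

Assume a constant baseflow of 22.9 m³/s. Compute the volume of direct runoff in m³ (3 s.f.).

Direct-runoff ordinates (Q − Q_b): 0.0, 79.7, 173.3, 388.4, 252.9, 164.7, 107.3, 69.9, 45.5, 29.6, 0.0 m³/s.
ΣQ_DR = 1311 m³/s.
With Δt = 1.5 h = 5400 s, V = ΣQ_DR · Δt = 1311 × 5400 = 7.08 × 10^6 m³.

V ≈ 7.08 × 10^6 m³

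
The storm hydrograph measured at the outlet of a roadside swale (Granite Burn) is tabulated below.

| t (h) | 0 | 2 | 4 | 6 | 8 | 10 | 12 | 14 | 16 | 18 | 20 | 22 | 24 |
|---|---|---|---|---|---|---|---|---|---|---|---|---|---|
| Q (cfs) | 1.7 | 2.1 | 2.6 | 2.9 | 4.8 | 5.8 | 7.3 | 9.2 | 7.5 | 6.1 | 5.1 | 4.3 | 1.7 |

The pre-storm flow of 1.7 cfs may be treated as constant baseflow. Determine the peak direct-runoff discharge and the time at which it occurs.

Subtracting baseflow gives direct-runoff ordinates: 0.0, 0.4, 0.9, 1.2, 3.1, 4.1, 5.6, 7.5, 5.8, 4.4, 3.4, 2.6, 0.0 cfs.
The maximum is 7.5 cfs, occurring at the reading for t = 14 h.

Q_p = 7.5 cfs at t = 14 h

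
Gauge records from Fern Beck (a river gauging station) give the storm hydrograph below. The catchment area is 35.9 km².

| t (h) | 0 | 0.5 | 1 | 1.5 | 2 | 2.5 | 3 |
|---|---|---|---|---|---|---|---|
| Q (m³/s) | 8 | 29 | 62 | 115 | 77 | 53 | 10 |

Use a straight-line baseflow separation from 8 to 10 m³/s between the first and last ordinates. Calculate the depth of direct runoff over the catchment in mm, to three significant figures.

d ≈ 14.6 mm

Direct runoff: 0.00, 20.67, 53.33, 106.00, 67.67, 43.33, 0.00 m³/s; ΣQ_DR = 291.0 m³/s.
V = ΣQ_DR · Δt = 291.0 × 1800 s = 5.238 × 10^5 m³.
Over A = 35.9 km², depth = V / A = 14.6 mm.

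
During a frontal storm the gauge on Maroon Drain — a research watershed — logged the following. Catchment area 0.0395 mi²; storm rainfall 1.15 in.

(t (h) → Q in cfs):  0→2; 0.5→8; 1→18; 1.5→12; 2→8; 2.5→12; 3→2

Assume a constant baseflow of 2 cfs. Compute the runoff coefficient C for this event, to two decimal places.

ΣQ_DR = 48.00 cfs; V = ΣQ_DR·Δt = 86400 ft³.
Runoff depth d = V / A = 0.9415 in.
C = d / P = 0.9415 / 1.15 = 0.82.

C ≈ 0.82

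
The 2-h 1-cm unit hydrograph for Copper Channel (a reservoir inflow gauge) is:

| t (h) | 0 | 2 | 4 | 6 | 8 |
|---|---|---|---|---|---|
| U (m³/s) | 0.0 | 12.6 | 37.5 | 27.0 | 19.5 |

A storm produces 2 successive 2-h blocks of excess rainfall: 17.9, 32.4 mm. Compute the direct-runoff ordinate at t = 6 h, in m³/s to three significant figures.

Q ≈ 170 m³/s

By discrete convolution, Q_j = Σ (P_i / 10 mm) · U_{j−i}.
At t = 6 h (j=3): Q = (17.9/10)·27.0 + (32.4/10)·37.5 = 170 m³/s.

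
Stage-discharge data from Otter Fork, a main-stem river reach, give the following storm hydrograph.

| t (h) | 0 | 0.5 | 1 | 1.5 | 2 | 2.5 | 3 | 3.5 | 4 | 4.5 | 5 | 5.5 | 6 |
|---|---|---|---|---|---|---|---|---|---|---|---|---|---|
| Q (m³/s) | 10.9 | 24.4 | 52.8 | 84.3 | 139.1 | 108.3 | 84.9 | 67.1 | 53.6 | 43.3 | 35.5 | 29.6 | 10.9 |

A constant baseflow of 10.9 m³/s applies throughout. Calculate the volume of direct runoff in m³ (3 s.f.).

Direct-runoff ordinates (Q − Q_b): 0.0, 13.5, 41.9, 73.4, 128.2, 97.4, 74.0, 56.2, 42.7, 32.4, 24.6, 18.7, 0.0 m³/s.
ΣQ_DR = 603.0 m³/s.
With Δt = 0.5 h = 1800 s, V = ΣQ_DR · Δt = 603.0 × 1800 = 1.09 × 10^6 m³.

V ≈ 1.09 × 10^6 m³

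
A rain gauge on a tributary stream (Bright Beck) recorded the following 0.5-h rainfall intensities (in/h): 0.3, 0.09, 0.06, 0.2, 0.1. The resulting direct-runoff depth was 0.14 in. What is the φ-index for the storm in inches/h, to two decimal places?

φ ≈ 0.11 in/h

Only the 2 blocks with intensity above φ contribute runoff: 0.3, 0.2 in/h.
Σ(I−φ)·Δt = d  ⇒  (0.3+0.2 − 2φ)·0.5 = 0.14
φ = (0.5000 − 0.14/0.5) / 2 = 0.11 in/h.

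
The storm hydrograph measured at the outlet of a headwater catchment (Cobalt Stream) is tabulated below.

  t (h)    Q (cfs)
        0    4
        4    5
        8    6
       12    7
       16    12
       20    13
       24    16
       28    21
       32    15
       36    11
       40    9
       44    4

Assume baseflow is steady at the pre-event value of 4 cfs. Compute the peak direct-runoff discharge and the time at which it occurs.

Subtracting baseflow gives direct-runoff ordinates: 0.0, 1.0, 2.0, 3.0, 8.0, 9.0, 12.0, 17.0, 11.0, 7.0, 5.0, 0.0 cfs.
The maximum is 17.0 cfs, occurring at the reading for t = 28 h.

Q_p = 17.0 cfs at t = 28 h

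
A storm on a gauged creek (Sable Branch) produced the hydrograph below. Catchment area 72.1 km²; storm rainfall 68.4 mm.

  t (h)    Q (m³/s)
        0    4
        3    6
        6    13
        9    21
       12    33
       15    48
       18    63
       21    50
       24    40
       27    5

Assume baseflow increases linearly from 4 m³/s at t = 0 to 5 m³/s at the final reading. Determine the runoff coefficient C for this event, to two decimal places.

ΣQ_DR = 238.0 m³/s; V = ΣQ_DR·Δt = 2.570 × 10^6 m³.
Runoff depth d = V / A = 35.65 mm.
C = d / P = 35.65 / 68.4 = 0.52.

C ≈ 0.52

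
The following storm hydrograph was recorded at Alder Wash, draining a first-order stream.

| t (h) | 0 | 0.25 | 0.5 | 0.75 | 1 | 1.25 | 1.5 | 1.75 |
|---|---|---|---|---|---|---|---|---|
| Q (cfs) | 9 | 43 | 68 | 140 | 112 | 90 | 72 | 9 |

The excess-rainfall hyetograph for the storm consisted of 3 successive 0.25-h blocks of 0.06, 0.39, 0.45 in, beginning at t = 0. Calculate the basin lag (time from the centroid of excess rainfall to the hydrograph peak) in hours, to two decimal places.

t_L ≈ 0.27 h

Centroid of excess rainfall: t_c = Σ P_i·t̄_i / ΣP_i = 0.4833 h (block centres at 0.125, 0.375, 0.625 h).
Hydrograph peak occurs at t = 0.75 h, so basin lag t_L = 0.75 − 0.4833 = 0.27 h.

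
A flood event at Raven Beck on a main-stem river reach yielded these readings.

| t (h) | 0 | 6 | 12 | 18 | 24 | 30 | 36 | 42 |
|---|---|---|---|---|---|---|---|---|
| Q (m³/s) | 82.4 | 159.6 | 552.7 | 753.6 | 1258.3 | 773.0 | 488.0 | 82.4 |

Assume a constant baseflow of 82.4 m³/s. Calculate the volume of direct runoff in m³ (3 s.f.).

Direct-runoff ordinates (Q − Q_b): 0.0, 77.2, 470.3, 671.2, 1175.9, 690.6, 405.6, 0.0 m³/s.
ΣQ_DR = 3491 m³/s.
With Δt = 6 h = 21600 s, V = ΣQ_DR · Δt = 3491 × 21600 = 7.54 × 10^7 m³.

V ≈ 7.54 × 10^7 m³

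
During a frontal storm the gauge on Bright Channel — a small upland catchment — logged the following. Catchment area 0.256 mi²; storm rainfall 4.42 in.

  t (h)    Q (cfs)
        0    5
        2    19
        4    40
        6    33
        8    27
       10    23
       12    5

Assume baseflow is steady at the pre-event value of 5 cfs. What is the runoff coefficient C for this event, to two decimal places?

ΣQ_DR = 117.0 cfs; V = ΣQ_DR·Δt = 8.424 × 10^5 ft³.
Runoff depth d = V / A = 1.416 in.
C = d / P = 1.416 / 4.42 = 0.32.

C ≈ 0.32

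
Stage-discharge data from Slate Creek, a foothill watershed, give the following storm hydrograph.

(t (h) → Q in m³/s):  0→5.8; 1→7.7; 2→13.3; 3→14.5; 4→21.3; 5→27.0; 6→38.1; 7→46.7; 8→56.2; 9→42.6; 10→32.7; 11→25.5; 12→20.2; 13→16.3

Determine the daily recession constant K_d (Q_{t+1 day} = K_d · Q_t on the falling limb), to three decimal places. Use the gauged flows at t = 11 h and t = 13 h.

K_d ≈ 0.005

Between t = 11 h and t = 13 h the flow falls from 25.5 to 16.3 m³/s over 2×1 h = 2 h.
Per-interval ratio K = (16.3/25.5)^(1/2) = 0.7995; K_d = K^(24/1) = 0.005.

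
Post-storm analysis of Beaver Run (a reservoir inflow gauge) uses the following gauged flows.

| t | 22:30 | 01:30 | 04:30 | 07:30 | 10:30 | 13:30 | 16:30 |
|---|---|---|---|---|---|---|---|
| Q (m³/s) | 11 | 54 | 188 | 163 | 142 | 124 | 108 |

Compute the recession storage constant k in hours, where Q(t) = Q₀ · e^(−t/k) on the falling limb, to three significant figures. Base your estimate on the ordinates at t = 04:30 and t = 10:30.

On the falling limb, Q drops from 188 to 142 m³/s between t = 04:30 and t = 10:30 (Δt = 6 h).
k = −Δt / ln(Q₂/Q₁) = −6 / ln(142/188) = 21.4 h.

k ≈ 21.4 h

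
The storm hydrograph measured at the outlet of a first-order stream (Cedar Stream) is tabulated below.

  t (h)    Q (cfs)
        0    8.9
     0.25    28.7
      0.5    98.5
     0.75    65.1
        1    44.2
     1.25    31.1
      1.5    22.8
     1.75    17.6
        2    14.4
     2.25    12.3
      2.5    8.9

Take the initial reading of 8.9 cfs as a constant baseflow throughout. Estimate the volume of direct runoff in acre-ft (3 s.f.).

V ≈ 5.26 acre-ft

Direct-runoff ordinates (Q − Q_b): 0.0, 19.8, 89.6, 56.2, 35.3, 22.2, 13.9, 8.7, 5.5, 3.4, 0.0 cfs.
ΣQ_DR = 254.6 cfs.
With Δt = 0.25 h = 900 s, V = ΣQ_DR · Δt = 254.6 × 900 = 2.29 × 10^5 ft³ = 5.26 acre-ft.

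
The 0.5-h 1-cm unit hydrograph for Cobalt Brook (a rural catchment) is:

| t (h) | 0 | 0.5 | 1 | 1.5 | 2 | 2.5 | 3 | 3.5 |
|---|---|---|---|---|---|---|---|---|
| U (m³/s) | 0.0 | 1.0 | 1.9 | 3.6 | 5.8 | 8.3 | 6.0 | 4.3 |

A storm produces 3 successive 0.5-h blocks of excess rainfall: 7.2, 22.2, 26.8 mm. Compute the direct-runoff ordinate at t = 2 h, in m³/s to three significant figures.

By discrete convolution, Q_j = Σ (P_i / 10 mm) · U_{j−i}.
At t = 2 h (j=4): Q = (7.2/10)·5.8 + (22.2/10)·3.6 + (26.8/10)·1.9 = 17.3 m³/s.

Q ≈ 17.3 m³/s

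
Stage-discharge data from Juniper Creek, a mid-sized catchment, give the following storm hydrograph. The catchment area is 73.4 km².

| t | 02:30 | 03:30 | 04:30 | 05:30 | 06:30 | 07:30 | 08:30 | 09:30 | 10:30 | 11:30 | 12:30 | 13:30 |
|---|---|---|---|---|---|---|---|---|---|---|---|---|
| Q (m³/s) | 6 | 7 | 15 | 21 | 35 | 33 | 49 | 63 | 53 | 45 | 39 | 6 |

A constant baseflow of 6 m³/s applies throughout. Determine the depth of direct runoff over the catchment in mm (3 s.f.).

d ≈ 14.7 mm

Direct runoff: 0.0, 1.0, 9.0, 15.0, 29.0, 27.0, 43.0, 57.0, 47.0, 39.0, 33.0, 0.0 m³/s; ΣQ_DR = 300.0 m³/s.
V = ΣQ_DR · Δt = 300.0 × 3600 s = 1.080 × 10^6 m³.
Over A = 73.4 km², depth = V / A = 14.7 mm.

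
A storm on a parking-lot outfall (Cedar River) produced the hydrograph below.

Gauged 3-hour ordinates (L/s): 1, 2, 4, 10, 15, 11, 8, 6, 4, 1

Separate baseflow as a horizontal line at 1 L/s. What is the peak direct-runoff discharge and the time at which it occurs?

Q_p = 14.0 L/s at t = 12 h

Subtracting baseflow gives direct-runoff ordinates: 0.0, 1.0, 3.0, 9.0, 14.0, 10.0, 7.0, 5.0, 3.0, 0.0 L/s.
The maximum is 14.0 L/s, occurring at the reading for t = 12 h.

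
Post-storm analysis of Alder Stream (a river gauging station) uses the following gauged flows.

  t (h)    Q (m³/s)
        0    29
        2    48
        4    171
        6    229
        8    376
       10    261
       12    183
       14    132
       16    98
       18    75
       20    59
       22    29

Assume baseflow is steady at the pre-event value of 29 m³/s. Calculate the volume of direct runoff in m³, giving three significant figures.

Direct-runoff ordinates (Q − Q_b): 0.0, 19.0, 142.0, 200.0, 347.0, 232.0, 154.0, 103.0, 69.0, 46.0, 30.0, 0.0 m³/s.
ΣQ_DR = 1342 m³/s.
With Δt = 2 h = 7200 s, V = ΣQ_DR · Δt = 1342 × 7200 = 9.66 × 10^6 m³.

V ≈ 9.66 × 10^6 m³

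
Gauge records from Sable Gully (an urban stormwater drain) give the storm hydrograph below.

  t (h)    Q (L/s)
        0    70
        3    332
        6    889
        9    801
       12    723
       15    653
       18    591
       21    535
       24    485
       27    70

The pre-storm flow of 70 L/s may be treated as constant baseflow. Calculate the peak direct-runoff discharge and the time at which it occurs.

Subtracting baseflow gives direct-runoff ordinates: 0.0, 262.0, 819.0, 731.0, 653.0, 583.0, 521.0, 465.0, 415.0, 0.0 L/s.
The maximum is 819.0 L/s, occurring at the reading for t = 6 h.

Q_p = 819.0 L/s at t = 6 h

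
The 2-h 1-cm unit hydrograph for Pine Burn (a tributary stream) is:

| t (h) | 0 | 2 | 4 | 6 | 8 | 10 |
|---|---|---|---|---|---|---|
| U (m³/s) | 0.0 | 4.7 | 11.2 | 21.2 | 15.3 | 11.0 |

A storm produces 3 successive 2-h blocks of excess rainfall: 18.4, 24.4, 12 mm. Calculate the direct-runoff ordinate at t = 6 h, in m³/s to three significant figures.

Q ≈ 72.0 m³/s

By discrete convolution, Q_j = Σ (P_i / 10 mm) · U_{j−i}.
At t = 6 h (j=3): Q = (18.4/10)·21.2 + (24.4/10)·11.2 + (12/10)·4.7 = 72.0 m³/s.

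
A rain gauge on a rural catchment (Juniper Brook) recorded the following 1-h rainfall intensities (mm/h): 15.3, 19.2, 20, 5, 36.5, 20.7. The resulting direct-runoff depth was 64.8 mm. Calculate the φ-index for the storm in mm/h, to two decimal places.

φ ≈ 9.38 mm/h

Only the 5 blocks with intensity above φ contribute runoff: 15.3, 19.2, 20, 36.5, 20.7 mm/h.
Σ(I−φ)·Δt = d  ⇒  (15.3+19.2+20+36.5+20.7 − 5φ)·1 = 64.8
φ = (111.7 − 64.8/1) / 5 = 9.38 mm/h.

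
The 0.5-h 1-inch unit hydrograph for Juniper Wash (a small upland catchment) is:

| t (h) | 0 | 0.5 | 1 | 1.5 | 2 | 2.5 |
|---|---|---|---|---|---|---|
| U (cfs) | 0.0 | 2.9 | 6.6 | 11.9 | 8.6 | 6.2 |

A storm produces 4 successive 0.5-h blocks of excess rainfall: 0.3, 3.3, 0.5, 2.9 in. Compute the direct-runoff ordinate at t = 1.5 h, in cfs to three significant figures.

Q ≈ 26.8 cfs

By discrete convolution, Q_j = Σ (P_i / 1 in) · U_{j−i}.
At t = 1.5 h (j=3): Q = (0.3/1)·11.9 + (3.3/1)·6.6 + (0.5/1)·2.9 + (2.9/1)·0.0 = 26.8 cfs.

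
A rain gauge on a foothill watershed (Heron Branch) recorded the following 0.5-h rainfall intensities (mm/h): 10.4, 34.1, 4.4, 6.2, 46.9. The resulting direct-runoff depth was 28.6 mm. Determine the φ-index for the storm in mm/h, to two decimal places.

Only the 2 blocks with intensity above φ contribute runoff: 34.1, 46.9 mm/h.
Σ(I−φ)·Δt = d  ⇒  (34.1+46.9 − 2φ)·0.5 = 28.6
φ = (81.00 − 28.6/0.5) / 2 = 11.90 mm/h.

φ ≈ 11.90 mm/h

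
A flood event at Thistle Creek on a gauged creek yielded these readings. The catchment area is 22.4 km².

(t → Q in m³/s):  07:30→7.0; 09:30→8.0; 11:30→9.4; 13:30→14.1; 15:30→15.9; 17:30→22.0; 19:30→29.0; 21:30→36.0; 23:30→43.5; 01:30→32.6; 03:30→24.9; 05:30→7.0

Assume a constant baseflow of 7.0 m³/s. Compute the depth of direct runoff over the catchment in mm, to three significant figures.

Direct runoff: 0.0, 1.0, 2.4, 7.1, 8.9, 15.0, 22.0, 29.0, 36.5, 25.6, 17.9, 0.0 m³/s; ΣQ_DR = 165.4 m³/s.
V = ΣQ_DR · Δt = 165.4 × 7200 s = 1.191 × 10^6 m³.
Over A = 22.4 km², depth = V / A = 53.2 mm.

d ≈ 53.2 mm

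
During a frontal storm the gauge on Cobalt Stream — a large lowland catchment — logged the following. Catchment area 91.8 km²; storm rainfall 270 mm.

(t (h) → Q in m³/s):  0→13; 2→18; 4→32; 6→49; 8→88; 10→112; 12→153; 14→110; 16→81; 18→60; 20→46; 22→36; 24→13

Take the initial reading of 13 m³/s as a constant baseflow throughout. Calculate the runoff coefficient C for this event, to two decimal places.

ΣQ_DR = 642.0 m³/s; V = ΣQ_DR·Δt = 4.622 × 10^6 m³.
Runoff depth d = V / A = 50.35 mm.
C = d / P = 50.35 / 270 = 0.19.

C ≈ 0.19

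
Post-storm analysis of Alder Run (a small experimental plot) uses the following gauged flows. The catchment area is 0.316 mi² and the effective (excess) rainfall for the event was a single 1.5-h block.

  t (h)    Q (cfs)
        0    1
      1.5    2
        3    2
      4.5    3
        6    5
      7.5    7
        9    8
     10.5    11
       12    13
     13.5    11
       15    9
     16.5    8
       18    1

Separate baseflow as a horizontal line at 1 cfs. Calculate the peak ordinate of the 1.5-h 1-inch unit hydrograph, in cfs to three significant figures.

Direct runoff: 0.0, 1.0, 1.0, 2.0, 4.0, 6.0, 7.0, 10.0, 12.0, 10.0, 8.0, 7.0, 0.0 cfs; ΣQ_DR = 68.00 cfs, peak = 12.0 cfs.
Runoff depth d = ΣQ_DR·Δt / A = 68.00 × 5400 / (0.316 mi²) = 0.5002 in.
The 1-inch UH is the DRH scaled by (1 in)/d, so U_p = 12.0 × 1/0.5002 = 24.0 cfs.

U_p ≈ 24.0 cfs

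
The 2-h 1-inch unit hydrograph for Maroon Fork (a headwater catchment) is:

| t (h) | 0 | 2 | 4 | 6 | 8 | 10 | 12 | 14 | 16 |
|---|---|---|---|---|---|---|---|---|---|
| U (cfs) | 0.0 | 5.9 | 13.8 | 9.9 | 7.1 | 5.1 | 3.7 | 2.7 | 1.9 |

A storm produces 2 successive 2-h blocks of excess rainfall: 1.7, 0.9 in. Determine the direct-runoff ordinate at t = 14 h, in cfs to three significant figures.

By discrete convolution, Q_j = Σ (P_i / 1 in) · U_{j−i}.
At t = 14 h (j=7): Q = (1.7/1)·2.7 + (0.9/1)·3.7 = 7.92 cfs.

Q ≈ 7.92 cfs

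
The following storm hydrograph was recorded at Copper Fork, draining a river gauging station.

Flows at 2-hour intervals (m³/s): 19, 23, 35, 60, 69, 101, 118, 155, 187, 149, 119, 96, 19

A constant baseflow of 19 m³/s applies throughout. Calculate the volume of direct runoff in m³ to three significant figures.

Direct-runoff ordinates (Q − Q_b): 0.0, 4.0, 16.0, 41.0, 50.0, 82.0, 99.0, 136.0, 168.0, 130.0, 100.0, 77.0, 0.0 m³/s.
ΣQ_DR = 903.0 m³/s.
With Δt = 2 h = 7200 s, V = ΣQ_DR · Δt = 903.0 × 7200 = 6.50 × 10^6 m³.

V ≈ 6.50 × 10^6 m³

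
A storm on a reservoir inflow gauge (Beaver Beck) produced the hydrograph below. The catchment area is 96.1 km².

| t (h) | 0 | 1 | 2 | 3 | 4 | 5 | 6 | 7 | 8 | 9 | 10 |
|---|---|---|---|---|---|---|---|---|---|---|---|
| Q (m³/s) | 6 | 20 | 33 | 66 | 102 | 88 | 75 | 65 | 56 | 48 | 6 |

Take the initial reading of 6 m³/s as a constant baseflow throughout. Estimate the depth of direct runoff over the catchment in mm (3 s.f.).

d ≈ 18.7 mm

Direct runoff: 0.0, 14.0, 27.0, 60.0, 96.0, 82.0, 69.0, 59.0, 50.0, 42.0, 0.0 m³/s; ΣQ_DR = 499.0 m³/s.
V = ΣQ_DR · Δt = 499.0 × 3600 s = 1.796 × 10^6 m³.
Over A = 96.1 km², depth = V / A = 18.7 mm.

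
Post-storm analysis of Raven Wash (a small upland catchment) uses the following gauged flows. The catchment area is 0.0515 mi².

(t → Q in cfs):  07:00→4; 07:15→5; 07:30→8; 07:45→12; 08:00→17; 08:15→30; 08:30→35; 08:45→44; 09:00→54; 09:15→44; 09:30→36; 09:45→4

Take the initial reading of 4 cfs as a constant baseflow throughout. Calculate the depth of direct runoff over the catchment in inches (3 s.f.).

d ≈ 1.84 in

Direct runoff: 0.0, 1.0, 4.0, 8.0, 13.0, 26.0, 31.0, 40.0, 50.0, 40.0, 32.0, 0.0 cfs; ΣQ_DR = 245.0 cfs.
V = ΣQ_DR · Δt = 245.0 × 900 s = 2.205 × 10^5 ft³.
Over A = 0.0515 mi², depth = V / A = 1.84 in.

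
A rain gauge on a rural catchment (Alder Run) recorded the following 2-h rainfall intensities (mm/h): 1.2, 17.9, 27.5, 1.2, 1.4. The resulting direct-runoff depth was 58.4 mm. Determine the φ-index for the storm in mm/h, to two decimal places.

φ ≈ 8.10 mm/h

Only the 2 blocks with intensity above φ contribute runoff: 17.9, 27.5 mm/h.
Σ(I−φ)·Δt = d  ⇒  (17.9+27.5 − 2φ)·2 = 58.4
φ = (45.40 − 58.4/2) / 2 = 8.10 mm/h.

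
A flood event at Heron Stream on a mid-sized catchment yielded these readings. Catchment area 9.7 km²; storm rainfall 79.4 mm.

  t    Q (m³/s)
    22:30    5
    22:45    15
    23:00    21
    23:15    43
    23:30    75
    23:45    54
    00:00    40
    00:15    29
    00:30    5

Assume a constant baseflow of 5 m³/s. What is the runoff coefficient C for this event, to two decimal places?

C ≈ 0.28

ΣQ_DR = 242.0 m³/s; V = ΣQ_DR·Δt = 2.178 × 10^5 m³.
Runoff depth d = V / A = 22.45 mm.
C = d / P = 22.45 / 79.4 = 0.28.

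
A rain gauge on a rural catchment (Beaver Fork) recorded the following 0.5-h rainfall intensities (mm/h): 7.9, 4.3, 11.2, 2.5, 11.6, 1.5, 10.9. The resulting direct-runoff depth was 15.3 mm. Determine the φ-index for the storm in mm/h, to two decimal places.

Only the 5 blocks with intensity above φ contribute runoff: 7.9, 4.3, 11.2, 11.6, 10.9 mm/h.
Σ(I−φ)·Δt = d  ⇒  (7.9+4.3+11.2+11.6+10.9 − 5φ)·0.5 = 15.3
φ = (45.90 − 15.3/0.5) / 5 = 3.06 mm/h.

φ ≈ 3.06 mm/h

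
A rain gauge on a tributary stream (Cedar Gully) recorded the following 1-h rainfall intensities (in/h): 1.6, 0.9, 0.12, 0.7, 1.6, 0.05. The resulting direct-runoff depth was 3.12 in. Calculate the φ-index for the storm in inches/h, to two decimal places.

φ ≈ 0.42 in/h

Only the 4 blocks with intensity above φ contribute runoff: 1.6, 0.9, 0.7, 1.6 in/h.
Σ(I−φ)·Δt = d  ⇒  (1.6+0.9+0.7+1.6 − 4φ)·1 = 3.12
φ = (4.800 − 3.12/1) / 4 = 0.42 in/h.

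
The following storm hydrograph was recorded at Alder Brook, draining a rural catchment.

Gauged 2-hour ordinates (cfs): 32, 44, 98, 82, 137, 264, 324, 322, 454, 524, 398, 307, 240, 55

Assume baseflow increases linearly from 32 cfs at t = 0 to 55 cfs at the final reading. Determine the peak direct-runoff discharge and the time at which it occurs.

Q_p = 476.08 cfs at t = 18 h

Subtracting baseflow gives direct-runoff ordinates: 0.00, 10.23, 62.46, 44.69, 97.92, 223.15, 281.38, 277.62, 407.85, 476.08, 348.31, 255.54, 186.77, 0.00 cfs.
The maximum is 476.08 cfs, occurring at the reading for t = 18 h.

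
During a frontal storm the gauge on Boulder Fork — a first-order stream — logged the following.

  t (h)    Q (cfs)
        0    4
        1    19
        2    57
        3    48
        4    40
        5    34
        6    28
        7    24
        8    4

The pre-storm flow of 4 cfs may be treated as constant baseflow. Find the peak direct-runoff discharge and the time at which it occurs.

Subtracting baseflow gives direct-runoff ordinates: 0.0, 15.0, 53.0, 44.0, 36.0, 30.0, 24.0, 20.0, 0.0 cfs.
The maximum is 53.0 cfs, occurring at the reading for t = 2 h.

Q_p = 53.0 cfs at t = 2 h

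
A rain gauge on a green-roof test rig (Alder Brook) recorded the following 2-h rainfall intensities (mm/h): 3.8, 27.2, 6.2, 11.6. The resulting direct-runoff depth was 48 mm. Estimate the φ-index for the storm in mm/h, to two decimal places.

Only the 2 blocks with intensity above φ contribute runoff: 27.2, 11.6 mm/h.
Σ(I−φ)·Δt = d  ⇒  (27.2+11.6 − 2φ)·2 = 48
φ = (38.80 − 48/2) / 2 = 7.40 mm/h.

φ ≈ 7.40 mm/h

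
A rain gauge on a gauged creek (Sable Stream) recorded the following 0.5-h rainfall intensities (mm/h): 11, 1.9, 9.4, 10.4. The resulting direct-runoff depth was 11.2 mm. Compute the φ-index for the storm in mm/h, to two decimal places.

φ ≈ 2.80 mm/h

Only the 3 blocks with intensity above φ contribute runoff: 11, 9.4, 10.4 mm/h.
Σ(I−φ)·Δt = d  ⇒  (11+9.4+10.4 − 3φ)·0.5 = 11.2
φ = (30.80 − 11.2/0.5) / 3 = 2.80 mm/h.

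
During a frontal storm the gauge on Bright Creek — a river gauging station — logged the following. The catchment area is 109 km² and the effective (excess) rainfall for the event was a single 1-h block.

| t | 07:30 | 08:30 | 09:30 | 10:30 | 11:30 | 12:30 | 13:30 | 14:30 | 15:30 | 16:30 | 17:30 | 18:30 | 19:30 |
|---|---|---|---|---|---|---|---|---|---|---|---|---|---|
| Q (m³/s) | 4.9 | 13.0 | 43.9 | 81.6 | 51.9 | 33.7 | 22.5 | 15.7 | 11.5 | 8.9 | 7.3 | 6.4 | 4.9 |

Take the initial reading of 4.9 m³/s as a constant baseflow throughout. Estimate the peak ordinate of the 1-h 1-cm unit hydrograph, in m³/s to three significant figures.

U_p ≈ 95.8 m³/s

Direct runoff: 0.0, 8.1, 39.0, 76.7, 47.0, 28.8, 17.6, 10.8, 6.6, 4.0, 2.4, 1.5, 0.0 m³/s; ΣQ_DR = 242.5 m³/s, peak = 76.7 m³/s.
Runoff depth d = ΣQ_DR·Δt / A = 242.5 × 3600 / (109 km²) = 8.009 mm.
The 1-cm UH is the DRH scaled by (10 mm)/d, so U_p = 76.7 × 10/8.009 = 95.8 m³/s.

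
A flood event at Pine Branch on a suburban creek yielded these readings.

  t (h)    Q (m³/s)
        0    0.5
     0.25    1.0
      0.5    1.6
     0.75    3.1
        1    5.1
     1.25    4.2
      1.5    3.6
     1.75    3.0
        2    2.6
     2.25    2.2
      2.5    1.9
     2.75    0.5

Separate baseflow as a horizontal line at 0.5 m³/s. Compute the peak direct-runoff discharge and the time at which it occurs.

Subtracting baseflow gives direct-runoff ordinates: 0.0, 0.5, 1.1, 2.6, 4.6, 3.7, 3.1, 2.5, 2.1, 1.7, 1.4, 0.0 m³/s.
The maximum is 4.6 m³/s, occurring at the reading for t = 1 h.

Q_p = 4.6 m³/s at t = 1 h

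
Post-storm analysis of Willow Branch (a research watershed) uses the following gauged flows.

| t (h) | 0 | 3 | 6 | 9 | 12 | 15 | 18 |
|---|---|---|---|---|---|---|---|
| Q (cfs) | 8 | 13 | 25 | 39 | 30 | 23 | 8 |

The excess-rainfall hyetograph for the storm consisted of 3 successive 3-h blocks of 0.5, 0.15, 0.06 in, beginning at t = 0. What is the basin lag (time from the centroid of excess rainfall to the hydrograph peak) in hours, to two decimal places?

Centroid of excess rainfall: t_c = Σ P_i·t̄_i / ΣP_i = 2.6408 h (block centres at 1.5, 4.5, 7.5 h).
Hydrograph peak occurs at t = 9 h, so basin lag t_L = 9 − 2.6408 = 6.36 h.

t_L ≈ 6.36 h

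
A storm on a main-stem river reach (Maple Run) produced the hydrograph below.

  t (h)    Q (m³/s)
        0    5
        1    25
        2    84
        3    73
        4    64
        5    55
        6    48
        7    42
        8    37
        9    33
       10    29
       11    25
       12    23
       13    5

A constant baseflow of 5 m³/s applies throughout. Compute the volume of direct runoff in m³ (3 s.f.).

V ≈ 1.72 × 10^6 m³

Direct-runoff ordinates (Q − Q_b): 0.0, 20.0, 79.0, 68.0, 59.0, 50.0, 43.0, 37.0, 32.0, 28.0, 24.0, 20.0, 18.0, 0.0 m³/s.
ΣQ_DR = 478.0 m³/s.
With Δt = 1 h = 3600 s, V = ΣQ_DR · Δt = 478.0 × 3600 = 1.72 × 10^6 m³.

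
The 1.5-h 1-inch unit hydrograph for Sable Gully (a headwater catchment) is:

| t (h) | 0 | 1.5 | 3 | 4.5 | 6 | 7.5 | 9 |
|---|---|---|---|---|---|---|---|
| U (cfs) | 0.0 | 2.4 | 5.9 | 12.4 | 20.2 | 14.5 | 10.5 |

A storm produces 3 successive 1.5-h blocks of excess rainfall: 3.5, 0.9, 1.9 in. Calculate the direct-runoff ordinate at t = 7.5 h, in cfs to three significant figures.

Q ≈ 92.5 cfs

By discrete convolution, Q_j = Σ (P_i / 1 in) · U_{j−i}.
At t = 7.5 h (j=5): Q = (3.5/1)·14.5 + (0.9/1)·20.2 + (1.9/1)·12.4 = 92.5 cfs.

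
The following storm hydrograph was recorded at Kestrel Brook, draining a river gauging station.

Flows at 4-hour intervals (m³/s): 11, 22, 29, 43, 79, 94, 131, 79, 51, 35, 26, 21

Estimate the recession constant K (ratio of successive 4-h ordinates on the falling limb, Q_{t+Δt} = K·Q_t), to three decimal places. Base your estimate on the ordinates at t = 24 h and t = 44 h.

K ≈ 0.693

Using the recession-limb readings at t = 24 h and t = 44 h: Q falls from 131 to 21 m³/s over 5 intervals.
K = (Q₂/Q₁)^(1/5) = (21/131)^(1/5) = 0.693.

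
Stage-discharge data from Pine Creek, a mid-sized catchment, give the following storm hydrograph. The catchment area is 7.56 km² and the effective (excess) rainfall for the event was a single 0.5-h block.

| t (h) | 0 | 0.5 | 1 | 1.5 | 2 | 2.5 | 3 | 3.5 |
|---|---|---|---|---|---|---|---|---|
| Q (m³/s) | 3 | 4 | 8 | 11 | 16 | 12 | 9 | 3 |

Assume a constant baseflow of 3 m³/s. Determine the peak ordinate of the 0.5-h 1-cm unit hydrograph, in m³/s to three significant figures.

Direct runoff: 0.0, 1.0, 5.0, 8.0, 13.0, 9.0, 6.0, 0.0 m³/s; ΣQ_DR = 42.00 m³/s, peak = 13.0 m³/s.
Runoff depth d = ΣQ_DR·Δt / A = 42.00 × 1800 / (7.56 km²) = 10.00 mm.
The 1-cm UH is the DRH scaled by (10 mm)/d, so U_p = 13.0 × 10/10.00 = 13.0 m³/s.

U_p ≈ 13.0 m³/s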